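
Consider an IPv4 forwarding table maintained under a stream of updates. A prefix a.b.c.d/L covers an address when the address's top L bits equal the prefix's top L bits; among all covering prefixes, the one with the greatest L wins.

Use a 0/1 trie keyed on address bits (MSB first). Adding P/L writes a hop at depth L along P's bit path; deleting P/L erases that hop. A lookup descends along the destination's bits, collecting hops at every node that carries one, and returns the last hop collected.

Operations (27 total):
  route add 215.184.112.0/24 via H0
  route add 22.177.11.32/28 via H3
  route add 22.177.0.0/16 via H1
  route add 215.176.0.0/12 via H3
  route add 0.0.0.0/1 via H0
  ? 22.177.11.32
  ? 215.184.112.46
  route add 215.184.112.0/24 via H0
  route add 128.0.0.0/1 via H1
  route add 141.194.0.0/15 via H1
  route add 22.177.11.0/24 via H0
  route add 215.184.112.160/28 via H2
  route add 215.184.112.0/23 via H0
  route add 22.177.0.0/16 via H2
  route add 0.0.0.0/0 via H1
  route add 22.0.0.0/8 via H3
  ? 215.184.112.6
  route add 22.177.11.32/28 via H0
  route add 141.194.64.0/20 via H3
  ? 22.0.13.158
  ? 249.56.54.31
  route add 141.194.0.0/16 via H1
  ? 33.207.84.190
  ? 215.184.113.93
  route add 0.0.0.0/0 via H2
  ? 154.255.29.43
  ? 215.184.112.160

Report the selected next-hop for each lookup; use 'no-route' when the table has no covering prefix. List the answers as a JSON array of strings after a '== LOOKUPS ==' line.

Process each operation:
  + 215.184.112.0/24 (H0) depth=24
  + 22.177.11.32/28 (H3) depth=28
  + 22.177.0.0/16 (H1) depth=16
  + 215.176.0.0/12 (H3) depth=12
  + 0.0.0.0/1 (H0) depth=1
  ? 22.177.11.32  path d0:-→d1:H0→d2:-→d3:-→d4:-→d5:-→d6:-→d7:-→d8:-→d9:-→d10:-→d11:-→d12:-→d13:-→d14:-→d15:-→d16:H1→d17:-→d18:-→d19:-→d20:-→d21:-→d22:-→d23:-→d24:-→d25:-→d26:-→d27:-→d28:H3  best=H3
  ? 215.184.112.46  path d0:-→d1:-→d2:-→d3:-→d4:-→d5:-→d6:-→d7:-→d8:-→d9:-→d10:-→d11:-→d12:H3→d13:-→d14:-→d15:-→d16:-→d17:-→d18:-→d19:-→d20:-→d21:-→d22:-→d23:-→d24:H0  best=H0
  + 215.184.112.0/24 (H0) depth=24
  + 128.0.0.0/1 (H1) depth=1
  + 141.194.0.0/15 (H1) depth=15
  + 22.177.11.0/24 (H0) depth=24
  + 215.184.112.160/28 (H2) depth=28
  + 215.184.112.0/23 (H0) depth=23
  + 22.177.0.0/16 (H2) depth=16
  + 0.0.0.0/0 (H1) depth=0
  + 22.0.0.0/8 (H3) depth=8
  ? 215.184.112.6  path d0:H1→d1:H1→d2:-→d3:-→d4:-→d5:-→d6:-→d7:-→d8:-→d9:-→d10:-→d11:-→d12:H3→d13:-→d14:-→d15:-→d16:-→d17:-→d18:-→d19:-→d20:-→d21:-→d22:-→d23:H0→d24:H0  best=H0
  + 22.177.11.32/28 (H0) depth=28
  + 141.194.64.0/20 (H3) depth=20
  ? 22.0.13.158  path d0:H1→d1:H0→d2:-→d3:-→d4:-→d5:-→d6:-→d7:-→d8:H3  best=H3
  ? 249.56.54.31  path d0:H1→d1:H1→d2:-  best=H1
  + 141.194.0.0/16 (H1) depth=16
  ? 33.207.84.190  path d0:H1→d1:H0→d2:-  best=H0
  ? 215.184.113.93  path d0:H1→d1:H1→d2:-→d3:-→d4:-→d5:-→d6:-→d7:-→d8:-→d9:-→d10:-→d11:-→d12:H3→d13:-→d14:-→d15:-→d16:-→d17:-→d18:-→d19:-→d20:-→d21:-→d22:-→d23:H0  best=H0
  + 0.0.0.0/0 (H2) depth=0
  ? 154.255.29.43  path d0:H2→d1:H1→d2:-→d3:-  best=H1
  ? 215.184.112.160  path d0:H2→d1:H1→d2:-→d3:-→d4:-→d5:-→d6:-→d7:-→d8:-→d9:-→d10:-→d11:-→d12:H3→d13:-→d14:-→d15:-→d16:-→d17:-→d18:-→d19:-→d20:-→d21:-→d22:-→d23:H0→d24:H0→d25:-→d26:-→d27:-→d28:H2  best=H2

== LOOKUPS ==
["H3","H0","H0","H3","H1","H0","H0","H1","H2"]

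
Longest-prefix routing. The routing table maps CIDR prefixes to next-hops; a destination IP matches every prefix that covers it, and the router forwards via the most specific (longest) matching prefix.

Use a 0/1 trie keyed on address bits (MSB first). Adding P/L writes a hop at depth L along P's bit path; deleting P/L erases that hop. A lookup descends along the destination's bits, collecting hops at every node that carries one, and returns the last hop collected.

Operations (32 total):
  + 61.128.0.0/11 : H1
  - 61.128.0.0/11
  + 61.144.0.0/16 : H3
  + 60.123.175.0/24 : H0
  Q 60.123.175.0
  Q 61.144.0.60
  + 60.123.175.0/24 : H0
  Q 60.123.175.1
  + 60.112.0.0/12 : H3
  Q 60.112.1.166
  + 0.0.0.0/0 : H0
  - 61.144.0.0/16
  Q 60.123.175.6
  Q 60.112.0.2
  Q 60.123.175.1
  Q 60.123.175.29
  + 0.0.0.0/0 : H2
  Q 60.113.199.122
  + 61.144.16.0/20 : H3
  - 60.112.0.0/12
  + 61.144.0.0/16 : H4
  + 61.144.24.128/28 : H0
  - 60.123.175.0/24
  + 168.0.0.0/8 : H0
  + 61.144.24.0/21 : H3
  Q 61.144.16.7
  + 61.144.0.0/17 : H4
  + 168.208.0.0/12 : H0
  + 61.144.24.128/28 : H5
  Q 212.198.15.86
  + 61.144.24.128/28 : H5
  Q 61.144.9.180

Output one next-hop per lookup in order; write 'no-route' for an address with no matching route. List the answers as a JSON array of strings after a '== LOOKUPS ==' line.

Process each operation:
  add 61.128.0.0/11 -> H1 at depth 11
  - 61.128.0.0/11 clear@11
  add 61.144.0.0/16 -> H3 at depth 16
  add 60.123.175.0/24 -> H0 at depth 24
  ? 60.123.175.0  path d0:-→d1:-→d2:-→d3:-→d4:-→d5:-→d6:-→d7:-→d8:-→d9:-→d10:-→d11:-→d12:-→d13:-→d14:-→d15:-→d16:-→d17:-→d18:-→d19:-→d20:-→d21:-→d22:-→d23:-→d24:H0  best=H0
  ? 61.144.0.60  path d0:-→d1:-→d2:-→d3:-→d4:-→d5:-→d6:-→d7:-→d8:-→d9:-→d10:-→d11:-→d12:-→d13:-→d14:-→d15:-→d16:H3  best=H3
  add 60.123.175.0/24 -> H0 at depth 24
  ? 60.123.175.1  path d0:-→d1:-→d2:-→d3:-→d4:-→d5:-→d6:-→d7:-→d8:-→d9:-→d10:-→d11:-→d12:-→d13:-→d14:-→d15:-→d16:-→d17:-→d18:-→d19:-→d20:-→d21:-→d22:-→d23:-→d24:H0  best=H0
  add 60.112.0.0/12 -> H3 at depth 12
  ? 60.112.1.166  path d0:-→d1:-→d2:-→d3:-→d4:-→d5:-→d6:-→d7:-→d8:-→d9:-→d10:-→d11:-→d12:H3  best=H3
  add 0.0.0.0/0 -> H0 at depth 0
  - 61.144.0.0/16 clear@16
  ? 60.123.175.6  path d0:H0→d1:-→d2:-→d3:-→d4:-→d5:-→d6:-→d7:-→d8:-→d9:-→d10:-→d11:-→d12:H3→d13:-→d14:-→d15:-→d16:-→d17:-→d18:-→d19:-→d20:-→d21:-→d22:-→d23:-→d24:H0  best=H0
  ? 60.112.0.2  path d0:H0→d1:-→d2:-→d3:-→d4:-→d5:-→d6:-→d7:-→d8:-→d9:-→d10:-→d11:-→d12:H3  best=H3
  ? 60.123.175.1  path d0:H0→d1:-→d2:-→d3:-→d4:-→d5:-→d6:-→d7:-→d8:-→d9:-→d10:-→d11:-→d12:H3→d13:-→d14:-→d15:-→d16:-→d17:-→d18:-→d19:-→d20:-→d21:-→d22:-→d23:-→d24:H0  best=H0
  ? 60.123.175.29  path d0:H0→d1:-→d2:-→d3:-→d4:-→d5:-→d6:-→d7:-→d8:-→d9:-→d10:-→d11:-→d12:H3→d13:-→d14:-→d15:-→d16:-→d17:-→d18:-→d19:-→d20:-→d21:-→d22:-→d23:-→d24:H0  best=H0
  add 0.0.0.0/0 -> H2 at depth 0
  ? 60.113.199.122  path d0:H2→d1:-→d2:-→d3:-→d4:-→d5:-→d6:-→d7:-→d8:-→d9:-→d10:-→d11:-→d12:H3  best=H3
  add 61.144.16.0/20 -> H3 at depth 20
  - 60.112.0.0/12 clear@12
  add 61.144.0.0/16 -> H4 at depth 16
  add 61.144.24.128/28 -> H0 at depth 28
  - 60.123.175.0/24 clear@24
  add 168.0.0.0/8 -> H0 at depth 8
  add 61.144.24.0/21 -> H3 at depth 21
  ? 61.144.16.7  path d0:H2→d1:-→d2:-→d3:-→d4:-→d5:-→d6:-→d7:-→d8:-→d9:-→d10:-→d11:-→d12:-→d13:-→d14:-→d15:-→d16:H4→d17:-→d18:-→d19:-→d20:H3  best=H3
  add 61.144.0.0/17 -> H4 at depth 17
  add 168.208.0.0/12 -> H0 at depth 12
  add 61.144.24.128/28 -> H5 at depth 28
  ? 212.198.15.86  path d0:H2→d1:-  best=H2
  add 61.144.24.128/28 -> H5 at depth 28
  ? 61.144.9.180  path d0:H2→d1:-→d2:-→d3:-→d4:-→d5:-→d6:-→d7:-→d8:-→d9:-→d10:-→d11:-→d12:-→d13:-→d14:-→d15:-→d16:H4→d17:H4→d18:-→d19:-  best=H4

== LOOKUPS ==
["H0","H3","H0","H3","H0","H3","H0","H0","H3","H3","H2","H4"]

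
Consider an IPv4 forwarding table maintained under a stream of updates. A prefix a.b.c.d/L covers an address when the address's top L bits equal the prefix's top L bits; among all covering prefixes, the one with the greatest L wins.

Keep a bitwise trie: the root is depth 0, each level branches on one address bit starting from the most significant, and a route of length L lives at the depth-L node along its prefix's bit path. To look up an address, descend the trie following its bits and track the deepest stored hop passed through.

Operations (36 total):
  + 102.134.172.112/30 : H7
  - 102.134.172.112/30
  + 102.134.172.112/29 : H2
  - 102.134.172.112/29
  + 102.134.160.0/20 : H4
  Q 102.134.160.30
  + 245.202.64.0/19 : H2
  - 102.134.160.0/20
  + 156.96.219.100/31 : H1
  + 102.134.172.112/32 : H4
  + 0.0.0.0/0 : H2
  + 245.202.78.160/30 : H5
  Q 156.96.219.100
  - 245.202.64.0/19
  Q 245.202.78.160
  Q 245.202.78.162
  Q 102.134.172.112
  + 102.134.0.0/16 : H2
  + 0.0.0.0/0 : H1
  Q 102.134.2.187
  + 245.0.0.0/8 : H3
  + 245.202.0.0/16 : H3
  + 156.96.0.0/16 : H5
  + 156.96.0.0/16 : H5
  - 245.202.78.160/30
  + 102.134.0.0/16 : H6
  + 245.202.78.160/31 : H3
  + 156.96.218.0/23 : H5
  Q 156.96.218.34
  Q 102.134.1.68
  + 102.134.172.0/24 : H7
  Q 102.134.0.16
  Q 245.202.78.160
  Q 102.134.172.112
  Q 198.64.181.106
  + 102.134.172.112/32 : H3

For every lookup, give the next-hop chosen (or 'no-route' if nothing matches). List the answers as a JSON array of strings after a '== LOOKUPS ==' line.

Process each operation:
  + 102.134.172.112/30 (H7) depth=30
  - 102.134.172.112/30 clear@30
  + 102.134.172.112/29 (H2) depth=29
  - 102.134.172.112/29 clear@29
  + 102.134.160.0/20 (H4) depth=20
  lookup 102.134.160.30: bits 01100110100001101010 walk d0:-→d1:-→d2:-→d3:-→d4:-→d5:-→d6:-→d7:-→d8:-→d9:-→d10:-→d11:-→d12:-→d13:-→d14:-→d15:-→d16:-→d17:-→d18:-→d19:-→d20:H4 -> H4
  + 245.202.64.0/19 (H2) depth=19
  - 102.134.160.0/20 clear@20
  + 156.96.219.100/31 (H1) depth=31
  + 102.134.172.112/32 (H4) depth=32
  + 0.0.0.0/0 (H2) depth=0
  + 245.202.78.160/30 (H5) depth=30
  lookup 156.96.219.100: bits 1001110001100000110110110110010 walk d0:H2→d1:-→d2:-→d3:-→d4:-→d5:-→d6:-→d7:-→d8:-→d9:-→d10:-→d11:-→d12:-→d13:-→d14:-→d15:-→d16:-→d17:-→d18:-→d19:-→d20:-→d21:-→d22:-→d23:-→d24:-→d25:-→d26:-→d27:-→d28:-→d29:-→d30:-→d31:H1 -> H1
  - 245.202.64.0/19 clear@19
  lookup 245.202.78.160: bits 111101011100101001001110101000 walk d0:H2→d1:-→d2:-→d3:-→d4:-→d5:-→d6:-→d7:-→d8:-→d9:-→d10:-→d11:-→d12:-→d13:-→d14:-→d15:-→d16:-→d17:-→d18:-→d19:-→d20:-→d21:-→d22:-→d23:-→d24:-→d25:-→d26:-→d27:-→d28:-→d29:-→d30:H5 -> H5
  lookup 245.202.78.162: bits 111101011100101001001110101000 walk d0:H2→d1:-→d2:-→d3:-→d4:-→d5:-→d6:-→d7:-→d8:-→d9:-→d10:-→d11:-→d12:-→d13:-→d14:-→d15:-→d16:-→d17:-→d18:-→d19:-→d20:-→d21:-→d22:-→d23:-→d24:-→d25:-→d26:-→d27:-→d28:-→d29:-→d30:H5 -> H5
  lookup 102.134.172.112: bits 01100110100001101010110001110000 walk d0:H2→d1:-→d2:-→d3:-→d4:-→d5:-→d6:-→d7:-→d8:-→d9:-→d10:-→d11:-→d12:-→d13:-→d14:-→d15:-→d16:-→d17:-→d18:-→d19:-→d20:-→d21:-→d22:-→d23:-→d24:-→d25:-→d26:-→d27:-→d28:-→d29:-→d30:-→d31:-→d32:H4 -> H4
  + 102.134.0.0/16 (H2) depth=16
  + 0.0.0.0/0 (H1) depth=0
  lookup 102.134.2.187: bits 0110011010000110 walk d0:H1→d1:-→d2:-→d3:-→d4:-→d5:-→d6:-→d7:-→d8:-→d9:-→d10:-→d11:-→d12:-→d13:-→d14:-→d15:-→d16:H2 -> H2
  + 245.0.0.0/8 (H3) depth=8
  + 245.202.0.0/16 (H3) depth=16
  + 156.96.0.0/16 (H5) depth=16
  + 156.96.0.0/16 (H5) depth=16
  - 245.202.78.160/30 clear@30
  + 102.134.0.0/16 (H6) depth=16
  + 245.202.78.160/31 (H3) depth=31
  + 156.96.218.0/23 (H5) depth=23
  lookup 156.96.218.34: bits 10011100011000001101101 walk d0:H1→d1:-→d2:-→d3:-→d4:-→d5:-→d6:-→d7:-→d8:-→d9:-→d10:-→d11:-→d12:-→d13:-→d14:-→d15:-→d16:H5→d17:-→d18:-→d19:-→d20:-→d21:-→d22:-→d23:H5 -> H5
  lookup 102.134.1.68: bits 0110011010000110 walk d0:H1→d1:-→d2:-→d3:-→d4:-→d5:-→d6:-→d7:-→d8:-→d9:-→d10:-→d11:-→d12:-→d13:-→d14:-→d15:-→d16:H6 -> H6
  + 102.134.172.0/24 (H7) depth=24
  lookup 102.134.0.16: bits 0110011010000110 walk d0:H1→d1:-→d2:-→d3:-→d4:-→d5:-→d6:-→d7:-→d8:-→d9:-→d10:-→d11:-→d12:-→d13:-→d14:-→d15:-→d16:H6 -> H6
  lookup 245.202.78.160: bits 1111010111001010010011101010000 walk d0:H1→d1:-→d2:-→d3:-→d4:-→d5:-→d6:-→d7:-→d8:H3→d9:-→d10:-→d11:-→d12:-→d13:-→d14:-→d15:-→d16:H3→d17:-→d18:-→d19:-→d20:-→d21:-→d22:-→d23:-→d24:-→d25:-→d26:-→d27:-→d28:-→d29:-→d30:-→d31:H3 -> H3
  lookup 102.134.172.112: bits 01100110100001101010110001110000 walk d0:H1→d1:-→d2:-→d3:-→d4:-→d5:-→d6:-→d7:-→d8:-→d9:-→d10:-→d11:-→d12:-→d13:-→d14:-→d15:-→d16:H6→d17:-→d18:-→d19:-→d20:-→d21:-→d22:-→d23:-→d24:H7→d25:-→d26:-→d27:-→d28:-→d29:-→d30:-→d31:-→d32:H4 -> H4
  lookup 198.64.181.106: bits 11 walk d0:H1→d1:-→d2:- -> H1
  + 102.134.172.112/32 (H3) depth=32

== LOOKUPS ==
["H4","H1","H5","H5","H4","H2","H5","H6","H6","H3","H4","H1"]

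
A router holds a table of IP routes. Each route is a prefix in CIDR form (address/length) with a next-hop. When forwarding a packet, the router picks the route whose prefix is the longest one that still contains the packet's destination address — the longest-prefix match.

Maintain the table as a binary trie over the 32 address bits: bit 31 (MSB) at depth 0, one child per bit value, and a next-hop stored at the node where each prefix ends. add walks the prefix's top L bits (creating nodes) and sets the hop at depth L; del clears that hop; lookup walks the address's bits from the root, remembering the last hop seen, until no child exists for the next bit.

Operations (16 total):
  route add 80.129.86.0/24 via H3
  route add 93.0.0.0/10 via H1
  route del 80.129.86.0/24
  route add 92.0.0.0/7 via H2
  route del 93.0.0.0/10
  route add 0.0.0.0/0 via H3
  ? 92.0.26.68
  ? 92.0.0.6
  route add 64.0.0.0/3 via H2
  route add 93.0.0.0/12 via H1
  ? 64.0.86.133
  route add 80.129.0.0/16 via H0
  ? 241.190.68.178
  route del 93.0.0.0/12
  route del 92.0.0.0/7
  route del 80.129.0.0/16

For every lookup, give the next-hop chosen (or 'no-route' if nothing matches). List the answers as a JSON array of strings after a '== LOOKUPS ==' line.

Process each operation:
  add 80.129.86.0/24 -> H3 at depth 24
  add 93.0.0.0/10 -> H1 at depth 10
  - 80.129.86.0/24 clear@24
  add 92.0.0.0/7 -> H2 at depth 7
  - 93.0.0.0/10 clear@10
  add 0.0.0.0/0 -> H3 at depth 0
  ? 92.0.26.68  path d0:H3→d1:-→d2:-→d3:-→d4:-→d5:-→d6:-→d7:H2  best=H2
  ? 92.0.0.6  path d0:H3→d1:-→d2:-→d3:-→d4:-→d5:-→d6:-→d7:H2  best=H2
  add 64.0.0.0/3 -> H2 at depth 3
  add 93.0.0.0/12 -> H1 at depth 12
  ? 64.0.86.133  path d0:H3→d1:-→d2:-→d3:H2  best=H2
  add 80.129.0.0/16 -> H0 at depth 16
  ? 241.190.68.178  path d0:H3  best=H3
  - 93.0.0.0/12 clear@12
  - 92.0.0.0/7 clear@7
  - 80.129.0.0/16 clear@16

== LOOKUPS ==
["H2","H2","H2","H3"]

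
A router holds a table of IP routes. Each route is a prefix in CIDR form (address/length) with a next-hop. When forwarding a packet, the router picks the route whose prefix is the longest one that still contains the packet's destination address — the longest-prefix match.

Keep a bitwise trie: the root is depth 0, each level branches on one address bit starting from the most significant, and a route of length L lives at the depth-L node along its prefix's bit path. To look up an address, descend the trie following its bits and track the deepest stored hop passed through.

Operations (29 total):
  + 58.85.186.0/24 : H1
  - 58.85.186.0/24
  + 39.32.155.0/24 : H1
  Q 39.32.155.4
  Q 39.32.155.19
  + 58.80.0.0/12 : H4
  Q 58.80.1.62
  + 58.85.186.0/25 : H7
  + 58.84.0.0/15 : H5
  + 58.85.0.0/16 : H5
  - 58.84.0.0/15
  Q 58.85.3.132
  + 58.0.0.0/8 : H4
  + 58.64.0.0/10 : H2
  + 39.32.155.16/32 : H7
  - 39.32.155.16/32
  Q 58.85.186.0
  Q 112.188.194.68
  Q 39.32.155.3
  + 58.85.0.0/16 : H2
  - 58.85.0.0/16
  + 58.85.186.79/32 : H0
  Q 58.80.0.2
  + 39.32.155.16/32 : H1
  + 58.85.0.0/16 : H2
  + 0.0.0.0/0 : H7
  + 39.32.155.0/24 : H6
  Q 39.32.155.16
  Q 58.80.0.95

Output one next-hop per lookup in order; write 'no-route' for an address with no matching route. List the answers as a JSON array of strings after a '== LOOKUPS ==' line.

Process each operation:
  + 58.85.186.0/24 (H1) depth=24
  del 58.85.186.0/24 (clear depth 24)
  + 39.32.155.0/24 (H1) depth=24
  Q 39.32.155.4: descend 001001110010000010011011 ; hops seen [H1] ; pick H1
  Q 39.32.155.19: descend 001001110010000010011011 ; hops seen [H1] ; pick H1
  + 58.80.0.0/12 (H4) depth=12
  Q 58.80.1.62: descend 0011101001010 ; hops seen [H4] ; pick H4
  + 58.85.186.0/25 (H7) depth=25
  + 58.84.0.0/15 (H5) depth=15
  + 58.85.0.0/16 (H5) depth=16
  del 58.84.0.0/15 (clear depth 15)
  Q 58.85.3.132: descend 0011101001010101 ; hops seen [H4,H5] ; pick H5
  + 58.0.0.0/8 (H4) depth=8
  + 58.64.0.0/10 (H2) depth=10
  + 39.32.155.16/32 (H7) depth=32
  del 39.32.155.16/32 (clear depth 32)
  Q 58.85.186.0: descend 0011101001010101101110100 ; hops seen [H4,H2,H4,H5,H7] ; pick H7
  Q 112.188.194.68: descend 0 ; hops seen [∅] ; pick no-route
  Q 39.32.155.3: descend 001001110010000010011011000 ; hops seen [H1] ; pick H1
  + 58.85.0.0/16 (H2) depth=16
  del 58.85.0.0/16 (clear depth 16)
  + 58.85.186.79/32 (H0) depth=32
  Q 58.80.0.2: descend 0011101001010 ; hops seen [H4,H2,H4] ; pick H4
  + 39.32.155.16/32 (H1) depth=32
  + 58.85.0.0/16 (H2) depth=16
  + 0.0.0.0/0 (H7) depth=0
  + 39.32.155.0/24 (H6) depth=24
  Q 39.32.155.16: descend 00100111001000001001101100010000 ; hops seen [H7,H6,H1] ; pick H1
  Q 58.80.0.95: descend 0011101001010 ; hops seen [H7,H4,H2,H4] ; pick H4

== LOOKUPS ==
["H1","H1","H4","H5","H7","no-route","H1","H4","H1","H4"]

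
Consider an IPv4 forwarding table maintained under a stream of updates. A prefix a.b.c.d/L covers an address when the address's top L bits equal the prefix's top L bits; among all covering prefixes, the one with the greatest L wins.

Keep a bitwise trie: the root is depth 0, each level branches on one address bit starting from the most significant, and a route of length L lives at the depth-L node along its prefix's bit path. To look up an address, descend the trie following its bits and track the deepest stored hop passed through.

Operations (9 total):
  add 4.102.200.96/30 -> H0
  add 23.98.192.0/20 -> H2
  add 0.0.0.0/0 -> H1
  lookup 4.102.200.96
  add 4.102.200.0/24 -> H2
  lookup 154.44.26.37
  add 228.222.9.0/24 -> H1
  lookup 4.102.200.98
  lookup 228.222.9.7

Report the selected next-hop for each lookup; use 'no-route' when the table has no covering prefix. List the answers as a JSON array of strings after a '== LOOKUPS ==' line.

Apply in order:
  add 4.102.200.96/30 -> H0 at depth 30
  add 23.98.192.0/20 -> H2 at depth 20
  add 0.0.0.0/0 -> H1 at depth 0
  Q 4.102.200.96: descend 000001000110011011001000011000 ; hops seen [H1,H0] ; pick H0
  add 4.102.200.0/24 -> H2 at depth 24
  Q 154.44.26.37: descend ε ; hops seen [H1] ; pick H1
  add 228.222.9.0/24 -> H1 at depth 24
  Q 4.102.200.98: descend 000001000110011011001000011000 ; hops seen [H1,H2,H0] ; pick H0
  Q 228.222.9.7: descend 111001001101111000001001 ; hops seen [H1,H1] ; pick H1

== LOOKUPS ==
["H0","H1","H0","H1"]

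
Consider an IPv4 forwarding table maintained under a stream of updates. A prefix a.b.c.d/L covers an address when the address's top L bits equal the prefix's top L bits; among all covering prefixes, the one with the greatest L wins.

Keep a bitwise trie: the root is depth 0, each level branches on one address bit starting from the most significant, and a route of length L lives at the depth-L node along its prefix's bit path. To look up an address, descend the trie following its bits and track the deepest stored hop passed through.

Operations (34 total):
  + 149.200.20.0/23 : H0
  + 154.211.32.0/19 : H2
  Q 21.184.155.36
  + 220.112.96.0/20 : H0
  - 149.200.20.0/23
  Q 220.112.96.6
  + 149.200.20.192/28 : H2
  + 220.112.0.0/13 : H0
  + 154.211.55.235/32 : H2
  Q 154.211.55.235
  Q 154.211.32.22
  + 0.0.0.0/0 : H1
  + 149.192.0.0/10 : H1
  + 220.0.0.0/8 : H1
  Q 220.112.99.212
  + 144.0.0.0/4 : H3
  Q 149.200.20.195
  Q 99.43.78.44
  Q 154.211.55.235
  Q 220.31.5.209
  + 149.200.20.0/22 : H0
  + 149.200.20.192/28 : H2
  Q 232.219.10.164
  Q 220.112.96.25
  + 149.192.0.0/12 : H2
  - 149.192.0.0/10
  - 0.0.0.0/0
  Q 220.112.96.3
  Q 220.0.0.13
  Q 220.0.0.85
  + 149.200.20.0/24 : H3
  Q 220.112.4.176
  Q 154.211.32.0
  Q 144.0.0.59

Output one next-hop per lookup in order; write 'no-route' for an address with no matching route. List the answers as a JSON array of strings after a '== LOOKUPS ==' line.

Trace:
  add 149.200.20.0/23 -> H0 at depth 23
  add 154.211.32.0/19 -> H2 at depth 19
  lookup 21.184.155.36: bits ε walk d0:- -> no-route
  add 220.112.96.0/20 -> H0 at depth 20
  del 149.200.20.0/23 (clear depth 23)
  lookup 220.112.96.6: bits 11011100011100000110 walk d0:-→d1:-→d2:-→d3:-→d4:-→d5:-→d6:-→d7:-→d8:-→d9:-→d10:-→d11:-→d12:-→d13:-→d14:-→d15:-→d16:-→d17:-→d18:-→d19:-→d20:H0 -> H0
  add 149.200.20.192/28 -> H2 at depth 28
  add 220.112.0.0/13 -> H0 at depth 13
  add 154.211.55.235/32 -> H2 at depth 32
  lookup 154.211.55.235: bits 10011010110100110011011111101011 walk d0:-→d1:-→d2:-→d3:-→d4:-→d5:-→d6:-→d7:-→d8:-→d9:-→d10:-→d11:-→d12:-→d13:-→d14:-→d15:-→d16:-→d17:-→d18:-→d19:H2→d20:-→d21:-→d22:-→d23:-→d24:-→d25:-→d26:-→d27:-→d28:-→d29:-→d30:-→d31:-→d32:H2 -> H2
  lookup 154.211.32.22: bits 1001101011010011001 walk d0:-→d1:-→d2:-→d3:-→d4:-→d5:-→d6:-→d7:-→d8:-→d9:-→d10:-→d11:-→d12:-→d13:-→d14:-→d15:-→d16:-→d17:-→d18:-→d19:H2 -> H2
  add 0.0.0.0/0 -> H1 at depth 0
  add 149.192.0.0/10 -> H1 at depth 10
  add 220.0.0.0/8 -> H1 at depth 8
  lookup 220.112.99.212: bits 11011100011100000110 walk d0:H1→d1:-→d2:-→d3:-→d4:-→d5:-→d6:-→d7:-→d8:H1→d9:-→d10:-→d11:-→d12:-→d13:H0→d14:-→d15:-→d16:-→d17:-→d18:-→d19:-→d20:H0 -> H0
  add 144.0.0.0/4 -> H3 at depth 4
  lookup 149.200.20.195: bits 1001010111001000000101001100 walk d0:H1→d1:-→d2:-→d3:-→d4:H3→d5:-→d6:-→d7:-→d8:-→d9:-→d10:H1→d11:-→d12:-→d13:-→d14:-→d15:-→d16:-→d17:-→d18:-→d19:-→d20:-→d21:-→d22:-→d23:-→d24:-→d25:-→d26:-→d27:-→d28:H2 -> H2
  lookup 99.43.78.44: bits ε walk d0:H1 -> H1
  lookup 154.211.55.235: bits 10011010110100110011011111101011 walk d0:H1→d1:-→d2:-→d3:-→d4:H3→d5:-→d6:-→d7:-→d8:-→d9:-→d10:-→d11:-→d12:-→d13:-→d14:-→d15:-→d16:-→d17:-→d18:-→d19:H2→d20:-→d21:-→d22:-→d23:-→d24:-→d25:-→d26:-→d27:-→d28:-→d29:-→d30:-→d31:-→d32:H2 -> H2
  lookup 220.31.5.209: bits 110111000 walk d0:H1→d1:-→d2:-→d3:-→d4:-→d5:-→d6:-→d7:-→d8:H1→d9:- -> H1
  add 149.200.20.0/22 -> H0 at depth 22
  add 149.200.20.192/28 -> H2 at depth 28
  lookup 232.219.10.164: bits 11 walk d0:H1→d1:-→d2:- -> H1
  lookup 220.112.96.25: bits 11011100011100000110 walk d0:H1→d1:-→d2:-→d3:-→d4:-→d5:-→d6:-→d7:-→d8:H1→d9:-→d10:-→d11:-→d12:-→d13:H0→d14:-→d15:-→d16:-→d17:-→d18:-→d19:-→d20:H0 -> H0
  add 149.192.0.0/12 -> H2 at depth 12
  del 149.192.0.0/10 (clear depth 10)
  del 0.0.0.0/0 (clear depth 0)
  lookup 220.112.96.3: bits 11011100011100000110 walk d0:-→d1:-→d2:-→d3:-→d4:-→d5:-→d6:-→d7:-→d8:H1→d9:-→d10:-→d11:-→d12:-→d13:H0→d14:-→d15:-→d16:-→d17:-→d18:-→d19:-→d20:H0 -> H0
  lookup 220.0.0.13: bits 110111000 walk d0:-→d1:-→d2:-→d3:-→d4:-→d5:-→d6:-→d7:-→d8:H1→d9:- -> H1
  lookup 220.0.0.85: bits 110111000 walk d0:-→d1:-→d2:-→d3:-→d4:-→d5:-→d6:-→d7:-→d8:H1→d9:- -> H1
  add 149.200.20.0/24 -> H3 at depth 24
  lookup 220.112.4.176: bits 11011100011100000 walk d0:-→d1:-→d2:-→d3:-→d4:-→d5:-→d6:-→d7:-→d8:H1→d9:-→d10:-→d11:-→d12:-→d13:H0→d14:-→d15:-→d16:-→d17:- -> H0
  lookup 154.211.32.0: bits 1001101011010011001 walk d0:-→d1:-→d2:-→d3:-→d4:H3→d5:-→d6:-→d7:-→d8:-→d9:-→d10:-→d11:-→d12:-→d13:-→d14:-→d15:-→d16:-→d17:-→d18:-→d19:H2 -> H2
  lookup 144.0.0.59: bits 10010 walk d0:-→d1:-→d2:-→d3:-→d4:H3→d5:- -> H3

== LOOKUPS ==
["no-route","H0","H2","H2","H0","H2","H1","H2","H1","H1","H0","H0","H1","H1","H0","H2","H3"]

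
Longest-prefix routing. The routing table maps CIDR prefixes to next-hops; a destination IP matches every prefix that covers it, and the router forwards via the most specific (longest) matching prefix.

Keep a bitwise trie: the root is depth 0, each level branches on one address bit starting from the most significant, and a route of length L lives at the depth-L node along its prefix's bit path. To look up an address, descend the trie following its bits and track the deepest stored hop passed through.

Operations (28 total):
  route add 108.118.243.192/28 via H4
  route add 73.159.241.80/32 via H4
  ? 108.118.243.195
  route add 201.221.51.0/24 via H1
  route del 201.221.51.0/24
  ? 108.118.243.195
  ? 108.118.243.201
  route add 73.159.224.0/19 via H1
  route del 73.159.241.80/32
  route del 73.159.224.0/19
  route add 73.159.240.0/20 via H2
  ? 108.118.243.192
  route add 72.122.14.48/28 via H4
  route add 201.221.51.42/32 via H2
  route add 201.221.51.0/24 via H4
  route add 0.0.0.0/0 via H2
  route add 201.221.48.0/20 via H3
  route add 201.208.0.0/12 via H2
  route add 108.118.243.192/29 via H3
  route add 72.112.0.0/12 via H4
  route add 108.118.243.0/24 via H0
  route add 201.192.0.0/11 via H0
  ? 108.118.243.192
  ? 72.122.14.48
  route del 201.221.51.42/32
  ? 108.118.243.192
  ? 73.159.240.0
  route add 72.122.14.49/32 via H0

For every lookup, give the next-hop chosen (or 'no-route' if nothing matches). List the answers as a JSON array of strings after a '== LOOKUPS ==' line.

Process each operation:
  + 108.118.243.192/28 (H4) depth=28
  + 73.159.241.80/32 (H4) depth=32
  lookup 108.118.243.195: bits 0110110001110110111100111100 walk d0:-→d1:-→d2:-→d3:-→d4:-→d5:-→d6:-→d7:-→d8:-→d9:-→d10:-→d11:-→d12:-→d13:-→d14:-→d15:-→d16:-→d17:-→d18:-→d19:-→d20:-→d21:-→d22:-→d23:-→d24:-→d25:-→d26:-→d27:-→d28:H4 -> H4
  + 201.221.51.0/24 (H1) depth=24
  - 201.221.51.0/24 clear@24
  lookup 108.118.243.195: bits 0110110001110110111100111100 walk d0:-→d1:-→d2:-→d3:-→d4:-→d5:-→d6:-→d7:-→d8:-→d9:-→d10:-→d11:-→d12:-→d13:-→d14:-→d15:-→d16:-→d17:-→d18:-→d19:-→d20:-→d21:-→d22:-→d23:-→d24:-→d25:-→d26:-→d27:-→d28:H4 -> H4
  lookup 108.118.243.201: bits 0110110001110110111100111100 walk d0:-→d1:-→d2:-→d3:-→d4:-→d5:-→d6:-→d7:-→d8:-→d9:-→d10:-→d11:-→d12:-→d13:-→d14:-→d15:-→d16:-→d17:-→d18:-→d19:-→d20:-→d21:-→d22:-→d23:-→d24:-→d25:-→d26:-→d27:-→d28:H4 -> H4
  + 73.159.224.0/19 (H1) depth=19
  - 73.159.241.80/32 clear@32
  - 73.159.224.0/19 clear@19
  + 73.159.240.0/20 (H2) depth=20
  lookup 108.118.243.192: bits 0110110001110110111100111100 walk d0:-→d1:-→d2:-→d3:-→d4:-→d5:-→d6:-→d7:-→d8:-→d9:-→d10:-→d11:-→d12:-→d13:-→d14:-→d15:-→d16:-→d17:-→d18:-→d19:-→d20:-→d21:-→d22:-→d23:-→d24:-→d25:-→d26:-→d27:-→d28:H4 -> H4
  + 72.122.14.48/28 (H4) depth=28
  + 201.221.51.42/32 (H2) depth=32
  + 201.221.51.0/24 (H4) depth=24
  + 0.0.0.0/0 (H2) depth=0
  + 201.221.48.0/20 (H3) depth=20
  + 201.208.0.0/12 (H2) depth=12
  + 108.118.243.192/29 (H3) depth=29
  + 72.112.0.0/12 (H4) depth=12
  + 108.118.243.0/24 (H0) depth=24
  + 201.192.0.0/11 (H0) depth=11
  lookup 108.118.243.192: bits 01101100011101101111001111000 walk d0:H2→d1:-→d2:-→d3:-→d4:-→d5:-→d6:-→d7:-→d8:-→d9:-→d10:-→d11:-→d12:-→d13:-→d14:-→d15:-→d16:-→d17:-→d18:-→d19:-→d20:-→d21:-→d22:-→d23:-→d24:H0→d25:-→d26:-→d27:-→d28:H4→d29:H3 -> H3
  lookup 72.122.14.48: bits 0100100001111010000011100011 walk d0:H2→d1:-→d2:-→d3:-→d4:-→d5:-→d6:-→d7:-→d8:-→d9:-→d10:-→d11:-→d12:H4→d13:-→d14:-→d15:-→d16:-→d17:-→d18:-→d19:-→d20:-→d21:-→d22:-→d23:-→d24:-→d25:-→d26:-→d27:-→d28:H4 -> H4
  - 201.221.51.42/32 clear@32
  lookup 108.118.243.192: bits 01101100011101101111001111000 walk d0:H2→d1:-→d2:-→d3:-→d4:-→d5:-→d6:-→d7:-→d8:-→d9:-→d10:-→d11:-→d12:-→d13:-→d14:-→d15:-→d16:-→d17:-→d18:-→d19:-→d20:-→d21:-→d22:-→d23:-→d24:H0→d25:-→d26:-→d27:-→d28:H4→d29:H3 -> H3
  lookup 73.159.240.0: bits 01001001100111111111000 walk d0:H2→d1:-→d2:-→d3:-→d4:-→d5:-→d6:-→d7:-→d8:-→d9:-→d10:-→d11:-→d12:-→d13:-→d14:-→d15:-→d16:-→d17:-→d18:-→d19:-→d20:H2→d21:-→d22:-→d23:- -> H2
  + 72.122.14.49/32 (H0) depth=32

== LOOKUPS ==
["H4","H4","H4","H4","H3","H4","H3","H2"]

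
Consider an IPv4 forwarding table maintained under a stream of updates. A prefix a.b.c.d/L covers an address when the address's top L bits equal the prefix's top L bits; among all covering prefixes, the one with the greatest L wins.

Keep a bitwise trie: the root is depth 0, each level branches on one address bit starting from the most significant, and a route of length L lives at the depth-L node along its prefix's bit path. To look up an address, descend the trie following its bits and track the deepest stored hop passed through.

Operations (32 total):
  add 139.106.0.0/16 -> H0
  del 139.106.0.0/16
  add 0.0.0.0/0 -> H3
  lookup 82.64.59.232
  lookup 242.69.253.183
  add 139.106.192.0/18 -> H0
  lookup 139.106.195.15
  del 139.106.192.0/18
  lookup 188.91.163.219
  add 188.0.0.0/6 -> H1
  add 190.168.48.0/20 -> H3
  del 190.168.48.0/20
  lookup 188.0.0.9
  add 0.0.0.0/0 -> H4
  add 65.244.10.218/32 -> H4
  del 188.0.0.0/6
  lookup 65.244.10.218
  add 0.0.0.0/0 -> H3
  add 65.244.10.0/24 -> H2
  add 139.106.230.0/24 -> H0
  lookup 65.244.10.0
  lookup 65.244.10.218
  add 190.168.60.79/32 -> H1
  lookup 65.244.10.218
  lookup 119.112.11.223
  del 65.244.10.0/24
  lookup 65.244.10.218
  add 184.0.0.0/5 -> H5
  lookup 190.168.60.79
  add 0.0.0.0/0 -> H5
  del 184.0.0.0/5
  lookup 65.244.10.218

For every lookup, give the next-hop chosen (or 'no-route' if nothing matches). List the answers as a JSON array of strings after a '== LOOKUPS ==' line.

Apply in order:
  add 139.106.0.0/16 -> H0 at depth 16
  del 139.106.0.0/16 (clear depth 16)
  add 0.0.0.0/0 -> H3 at depth 0
  ? 82.64.59.232  path d0:H3  best=H3
  ? 242.69.253.183  path d0:H3→d1:-  best=H3
  add 139.106.192.0/18 -> H0 at depth 18
  ? 139.106.195.15  path d0:H3→d1:-→d2:-→d3:-→d4:-→d5:-→d6:-→d7:-→d8:-→d9:-→d10:-→d11:-→d12:-→d13:-→d14:-→d15:-→d16:-→d17:-→d18:H0  best=H0
  del 139.106.192.0/18 (clear depth 18)
  ? 188.91.163.219  path d0:H3→d1:-→d2:-  best=H3
  add 188.0.0.0/6 -> H1 at depth 6
  add 190.168.48.0/20 -> H3 at depth 20
  del 190.168.48.0/20 (clear depth 20)
  ? 188.0.0.9  path d0:H3→d1:-→d2:-→d3:-→d4:-→d5:-→d6:H1  best=H1
  add 0.0.0.0/0 -> H4 at depth 0
  add 65.244.10.218/32 -> H4 at depth 32
  del 188.0.0.0/6 (clear depth 6)
  ? 65.244.10.218  path d0:H4→d1:-→d2:-→d3:-→d4:-→d5:-→d6:-→d7:-→d8:-→d9:-→d10:-→d11:-→d12:-→d13:-→d14:-→d15:-→d16:-→d17:-→d18:-→d19:-→d20:-→d21:-→d22:-→d23:-→d24:-→d25:-→d26:-→d27:-→d28:-→d29:-→d30:-→d31:-→d32:H4  best=H4
  add 0.0.0.0/0 -> H3 at depth 0
  add 65.244.10.0/24 -> H2 at depth 24
  add 139.106.230.0/24 -> H0 at depth 24
  ? 65.244.10.0  path d0:H3→d1:-→d2:-→d3:-→d4:-→d5:-→d6:-→d7:-→d8:-→d9:-→d10:-→d11:-→d12:-→d13:-→d14:-→d15:-→d16:-→d17:-→d18:-→d19:-→d20:-→d21:-→d22:-→d23:-→d24:H2  best=H2
  ? 65.244.10.218  path d0:H3→d1:-→d2:-→d3:-→d4:-→d5:-→d6:-→d7:-→d8:-→d9:-→d10:-→d11:-→d12:-→d13:-→d14:-→d15:-→d16:-→d17:-→d18:-→d19:-→d20:-→d21:-→d22:-→d23:-→d24:H2→d25:-→d26:-→d27:-→d28:-→d29:-→d30:-→d31:-→d32:H4  best=H4
  add 190.168.60.79/32 -> H1 at depth 32
  ? 65.244.10.218  path d0:H3→d1:-→d2:-→d3:-→d4:-→d5:-→d6:-→d7:-→d8:-→d9:-→d10:-→d11:-→d12:-→d13:-→d14:-→d15:-→d16:-→d17:-→d18:-→d19:-→d20:-→d21:-→d22:-→d23:-→d24:H2→d25:-→d26:-→d27:-→d28:-→d29:-→d30:-→d31:-→d32:H4  best=H4
  ? 119.112.11.223  path d0:H3→d1:-→d2:-  best=H3
  del 65.244.10.0/24 (clear depth 24)
  ? 65.244.10.218  path d0:H3→d1:-→d2:-→d3:-→d4:-→d5:-→d6:-→d7:-→d8:-→d9:-→d10:-→d11:-→d12:-→d13:-→d14:-→d15:-→d16:-→d17:-→d18:-→d19:-→d20:-→d21:-→d22:-→d23:-→d24:-→d25:-→d26:-→d27:-→d28:-→d29:-→d30:-→d31:-→d32:H4  best=H4
  add 184.0.0.0/5 -> H5 at depth 5
  ? 190.168.60.79  path d0:H3→d1:-→d2:-→d3:-→d4:-→d5:H5→d6:-→d7:-→d8:-→d9:-→d10:-→d11:-→d12:-→d13:-→d14:-→d15:-→d16:-→d17:-→d18:-→d19:-→d20:-→d21:-→d22:-→d23:-→d24:-→d25:-→d26:-→d27:-→d28:-→d29:-→d30:-→d31:-→d32:H1  best=H1
  add 0.0.0.0/0 -> H5 at depth 0
  del 184.0.0.0/5 (clear depth 5)
  ? 65.244.10.218  path d0:H5→d1:-→d2:-→d3:-→d4:-→d5:-→d6:-→d7:-→d8:-→d9:-→d10:-→d11:-→d12:-→d13:-→d14:-→d15:-→d16:-→d17:-→d18:-→d19:-→d20:-→d21:-→d22:-→d23:-→d24:-→d25:-→d26:-→d27:-→d28:-→d29:-→d30:-→d31:-→d32:H4  best=H4

== LOOKUPS ==
["H3","H3","H0","H3","H1","H4","H2","H4","H4","H3","H4","H1","H4"]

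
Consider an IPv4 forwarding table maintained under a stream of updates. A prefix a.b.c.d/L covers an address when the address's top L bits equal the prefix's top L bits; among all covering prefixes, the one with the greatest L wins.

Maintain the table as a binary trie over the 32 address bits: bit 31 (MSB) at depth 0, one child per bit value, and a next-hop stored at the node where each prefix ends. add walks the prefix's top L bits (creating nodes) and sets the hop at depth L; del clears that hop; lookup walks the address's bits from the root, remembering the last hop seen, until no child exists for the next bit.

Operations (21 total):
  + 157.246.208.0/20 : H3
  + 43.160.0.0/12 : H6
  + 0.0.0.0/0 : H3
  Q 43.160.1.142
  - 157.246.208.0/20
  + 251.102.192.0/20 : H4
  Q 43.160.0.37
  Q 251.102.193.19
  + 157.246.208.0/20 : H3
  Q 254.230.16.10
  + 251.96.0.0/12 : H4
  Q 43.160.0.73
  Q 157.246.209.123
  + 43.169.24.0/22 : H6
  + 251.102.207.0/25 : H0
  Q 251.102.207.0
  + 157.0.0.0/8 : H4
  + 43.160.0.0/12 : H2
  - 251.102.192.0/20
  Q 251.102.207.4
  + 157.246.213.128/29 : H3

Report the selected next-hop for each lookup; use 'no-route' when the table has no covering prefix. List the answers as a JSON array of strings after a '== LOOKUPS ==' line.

Trace:
  + 157.246.208.0/20 (H3) depth=20
  + 43.160.0.0/12 (H6) depth=12
  + 0.0.0.0/0 (H3) depth=0
  Q 43.160.1.142: descend 001010111010 ; hops seen [H3,H6] ; pick H6
  del 157.246.208.0/20 (clear depth 20)
  + 251.102.192.0/20 (H4) depth=20
  Q 43.160.0.37: descend 001010111010 ; hops seen [H3,H6] ; pick H6
  Q 251.102.193.19: descend 11111011011001101100 ; hops seen [H3,H4] ; pick H4
  + 157.246.208.0/20 (H3) depth=20
  Q 254.230.16.10: descend 11111 ; hops seen [H3] ; pick H3
  + 251.96.0.0/12 (H4) depth=12
  Q 43.160.0.73: descend 001010111010 ; hops seen [H3,H6] ; pick H6
  Q 157.246.209.123: descend 10011101111101101101 ; hops seen [H3,H3] ; pick H3
  + 43.169.24.0/22 (H6) depth=22
  + 251.102.207.0/25 (H0) depth=25
  Q 251.102.207.0: descend 1111101101100110110011110 ; hops seen [H3,H4,H4,H0] ; pick H0
  + 157.0.0.0/8 (H4) depth=8
  + 43.160.0.0/12 (H2) depth=12
  del 251.102.192.0/20 (clear depth 20)
  Q 251.102.207.4: descend 1111101101100110110011110 ; hops seen [H3,H4,H0] ; pick H0
  + 157.246.213.128/29 (H3) depth=29

== LOOKUPS ==
["H6","H6","H4","H3","H6","H3","H0","H0"]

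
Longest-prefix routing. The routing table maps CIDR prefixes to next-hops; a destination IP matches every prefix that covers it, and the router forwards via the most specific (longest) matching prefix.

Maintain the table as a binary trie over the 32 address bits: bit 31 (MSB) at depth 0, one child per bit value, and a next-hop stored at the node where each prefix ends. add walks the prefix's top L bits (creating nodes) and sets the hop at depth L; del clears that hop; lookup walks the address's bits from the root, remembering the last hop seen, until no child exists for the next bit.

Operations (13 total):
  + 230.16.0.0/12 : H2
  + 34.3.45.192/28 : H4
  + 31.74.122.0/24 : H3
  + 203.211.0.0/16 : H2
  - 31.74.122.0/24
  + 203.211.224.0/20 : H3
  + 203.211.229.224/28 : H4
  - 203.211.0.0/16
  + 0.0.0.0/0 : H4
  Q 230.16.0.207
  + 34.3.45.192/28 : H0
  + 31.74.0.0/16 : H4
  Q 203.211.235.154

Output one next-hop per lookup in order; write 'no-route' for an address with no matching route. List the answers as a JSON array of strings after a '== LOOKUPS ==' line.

Process each operation:
  + 230.16.0.0/12 (H2) depth=12
  + 34.3.45.192/28 (H4) depth=28
  + 31.74.122.0/24 (H3) depth=24
  + 203.211.0.0/16 (H2) depth=16
  del 31.74.122.0/24 (clear depth 24)
  + 203.211.224.0/20 (H3) depth=20
  + 203.211.229.224/28 (H4) depth=28
  del 203.211.0.0/16 (clear depth 16)
  + 0.0.0.0/0 (H4) depth=0
  ? 230.16.0.207  path d0:H4→d1:-→d2:-→d3:-→d4:-→d5:-→d6:-→d7:-→d8:-→d9:-→d10:-→d11:-→d12:H2  best=H2
  + 34.3.45.192/28 (H0) depth=28
  + 31.74.0.0/16 (H4) depth=16
  ? 203.211.235.154  path d0:H4→d1:-→d2:-→d3:-→d4:-→d5:-→d6:-→d7:-→d8:-→d9:-→d10:-→d11:-→d12:-→d13:-→d14:-→d15:-→d16:-→d17:-→d18:-→d19:-→d20:H3  best=H3

== LOOKUPS ==
["H2","H3"]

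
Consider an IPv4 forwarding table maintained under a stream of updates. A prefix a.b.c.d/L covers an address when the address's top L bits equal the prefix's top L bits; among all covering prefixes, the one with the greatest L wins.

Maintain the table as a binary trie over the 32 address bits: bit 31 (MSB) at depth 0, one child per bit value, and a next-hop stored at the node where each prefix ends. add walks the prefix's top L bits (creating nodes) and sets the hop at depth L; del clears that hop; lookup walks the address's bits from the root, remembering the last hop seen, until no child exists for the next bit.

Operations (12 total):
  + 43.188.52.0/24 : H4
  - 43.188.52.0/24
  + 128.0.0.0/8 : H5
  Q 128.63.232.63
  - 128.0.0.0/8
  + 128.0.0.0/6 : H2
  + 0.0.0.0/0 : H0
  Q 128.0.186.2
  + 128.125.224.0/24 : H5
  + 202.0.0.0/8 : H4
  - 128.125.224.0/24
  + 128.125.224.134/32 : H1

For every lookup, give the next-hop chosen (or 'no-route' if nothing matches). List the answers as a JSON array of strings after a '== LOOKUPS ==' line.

Apply in order:
  + 43.188.52.0/24 (H4) depth=24
  del 43.188.52.0/24 (clear depth 24)
  + 128.0.0.0/8 (H5) depth=8
  Q 128.63.232.63: descend 10000000 ; hops seen [H5] ; pick H5
  del 128.0.0.0/8 (clear depth 8)
  + 128.0.0.0/6 (H2) depth=6
  + 0.0.0.0/0 (H0) depth=0
  Q 128.0.186.2: descend 10000000 ; hops seen [H0,H2] ; pick H2
  + 128.125.224.0/24 (H5) depth=24
  + 202.0.0.0/8 (H4) depth=8
  del 128.125.224.0/24 (clear depth 24)
  + 128.125.224.134/32 (H1) depth=32

== LOOKUPS ==
["H5","H2"]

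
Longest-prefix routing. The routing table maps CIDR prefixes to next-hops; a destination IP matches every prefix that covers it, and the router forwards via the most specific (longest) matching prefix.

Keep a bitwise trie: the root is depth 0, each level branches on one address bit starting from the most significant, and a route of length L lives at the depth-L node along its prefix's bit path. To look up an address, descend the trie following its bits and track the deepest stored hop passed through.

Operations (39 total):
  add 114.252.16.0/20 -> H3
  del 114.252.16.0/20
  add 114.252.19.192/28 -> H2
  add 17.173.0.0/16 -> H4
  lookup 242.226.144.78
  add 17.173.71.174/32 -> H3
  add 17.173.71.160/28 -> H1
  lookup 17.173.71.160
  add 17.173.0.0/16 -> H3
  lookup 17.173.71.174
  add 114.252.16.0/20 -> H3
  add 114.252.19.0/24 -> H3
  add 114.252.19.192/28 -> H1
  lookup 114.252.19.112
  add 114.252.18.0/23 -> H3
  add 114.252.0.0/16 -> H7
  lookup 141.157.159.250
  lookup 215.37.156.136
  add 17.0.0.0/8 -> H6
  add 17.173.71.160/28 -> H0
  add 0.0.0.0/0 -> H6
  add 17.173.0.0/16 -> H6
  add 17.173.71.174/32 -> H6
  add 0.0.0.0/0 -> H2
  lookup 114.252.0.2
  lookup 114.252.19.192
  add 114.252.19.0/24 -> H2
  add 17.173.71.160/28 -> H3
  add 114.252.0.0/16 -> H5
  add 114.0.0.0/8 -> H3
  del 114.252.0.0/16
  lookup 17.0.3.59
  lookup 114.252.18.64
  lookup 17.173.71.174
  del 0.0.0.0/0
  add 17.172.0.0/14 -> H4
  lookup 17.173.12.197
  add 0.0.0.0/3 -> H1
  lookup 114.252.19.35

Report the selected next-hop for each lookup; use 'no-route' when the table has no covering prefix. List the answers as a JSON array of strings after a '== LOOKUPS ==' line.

Trace:
  add 114.252.16.0/20 -> H3 at depth 20
  del 114.252.16.0/20 (clear depth 20)
  add 114.252.19.192/28 -> H2 at depth 28
  add 17.173.0.0/16 -> H4 at depth 16
  Q 242.226.144.78: descend ε ; hops seen [∅] ; pick no-route
  add 17.173.71.174/32 -> H3 at depth 32
  add 17.173.71.160/28 -> H1 at depth 28
  Q 17.173.71.160: descend 0001000110101101010001111010 ; hops seen [H4,H1] ; pick H1
  add 17.173.0.0/16 -> H3 at depth 16
  Q 17.173.71.174: descend 00010001101011010100011110101110 ; hops seen [H3,H1,H3] ; pick H3
  add 114.252.16.0/20 -> H3 at depth 20
  add 114.252.19.0/24 -> H3 at depth 24
  add 114.252.19.192/28 -> H1 at depth 28
  Q 114.252.19.112: descend 011100101111110000010011 ; hops seen [H3,H3] ; pick H3
  add 114.252.18.0/23 -> H3 at depth 23
  add 114.252.0.0/16 -> H7 at depth 16
  Q 141.157.159.250: descend ε ; hops seen [∅] ; pick no-route
  Q 215.37.156.136: descend ε ; hops seen [∅] ; pick no-route
  add 17.0.0.0/8 -> H6 at depth 8
  add 17.173.71.160/28 -> H0 at depth 28
  add 0.0.0.0/0 -> H6 at depth 0
  add 17.173.0.0/16 -> H6 at depth 16
  add 17.173.71.174/32 -> H6 at depth 32
  add 0.0.0.0/0 -> H2 at depth 0
  Q 114.252.0.2: descend 0111001011111100000 ; hops seen [H2,H7] ; pick H7
  Q 114.252.19.192: descend 0111001011111100000100111100 ; hops seen [H2,H7,H3,H3,H3,H1] ; pick H1
  add 114.252.19.0/24 -> H2 at depth 24
  add 17.173.71.160/28 -> H3 at depth 28
  add 114.252.0.0/16 -> H5 at depth 16
  add 114.0.0.0/8 -> H3 at depth 8
  del 114.252.0.0/16 (clear depth 16)
  Q 17.0.3.59: descend 00010001 ; hops seen [H2,H6] ; pick H6
  Q 114.252.18.64: descend 01110010111111000001001 ; hops seen [H2,H3,H3,H3] ; pick H3
  Q 17.173.71.174: descend 00010001101011010100011110101110 ; hops seen [H2,H6,H6,H3,H6] ; pick H6
  del 0.0.0.0/0 (clear depth 0)
  add 17.172.0.0/14 -> H4 at depth 14
  Q 17.173.12.197: descend 00010001101011010 ; hops seen [H6,H4,H6] ; pick H6
  add 0.0.0.0/3 -> H1 at depth 3
  Q 114.252.19.35: descend 011100101111110000010011 ; hops seen [H3,H3,H3,H2] ; pick H2

== LOOKUPS ==
["no-route","H1","H3","H3","no-route","no-route","H7","H1","H6","H3","H6","H6","H2"]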